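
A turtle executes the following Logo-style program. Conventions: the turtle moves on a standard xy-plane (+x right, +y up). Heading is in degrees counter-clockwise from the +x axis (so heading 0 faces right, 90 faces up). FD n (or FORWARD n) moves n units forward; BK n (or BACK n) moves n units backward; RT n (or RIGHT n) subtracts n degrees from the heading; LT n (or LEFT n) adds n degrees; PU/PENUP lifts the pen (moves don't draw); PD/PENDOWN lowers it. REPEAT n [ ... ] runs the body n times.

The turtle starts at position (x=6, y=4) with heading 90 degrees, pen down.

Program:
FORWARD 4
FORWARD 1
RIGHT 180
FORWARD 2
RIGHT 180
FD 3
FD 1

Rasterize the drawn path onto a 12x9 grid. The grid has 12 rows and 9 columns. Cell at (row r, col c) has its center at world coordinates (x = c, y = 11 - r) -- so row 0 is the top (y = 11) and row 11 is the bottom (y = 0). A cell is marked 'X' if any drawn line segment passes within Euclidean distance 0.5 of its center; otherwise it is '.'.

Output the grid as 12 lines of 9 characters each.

Answer: ......X..
......X..
......X..
......X..
......X..
......X..
......X..
......X..
.........
.........
.........
.........

Derivation:
Segment 0: (6,4) -> (6,8)
Segment 1: (6,8) -> (6,9)
Segment 2: (6,9) -> (6,7)
Segment 3: (6,7) -> (6,10)
Segment 4: (6,10) -> (6,11)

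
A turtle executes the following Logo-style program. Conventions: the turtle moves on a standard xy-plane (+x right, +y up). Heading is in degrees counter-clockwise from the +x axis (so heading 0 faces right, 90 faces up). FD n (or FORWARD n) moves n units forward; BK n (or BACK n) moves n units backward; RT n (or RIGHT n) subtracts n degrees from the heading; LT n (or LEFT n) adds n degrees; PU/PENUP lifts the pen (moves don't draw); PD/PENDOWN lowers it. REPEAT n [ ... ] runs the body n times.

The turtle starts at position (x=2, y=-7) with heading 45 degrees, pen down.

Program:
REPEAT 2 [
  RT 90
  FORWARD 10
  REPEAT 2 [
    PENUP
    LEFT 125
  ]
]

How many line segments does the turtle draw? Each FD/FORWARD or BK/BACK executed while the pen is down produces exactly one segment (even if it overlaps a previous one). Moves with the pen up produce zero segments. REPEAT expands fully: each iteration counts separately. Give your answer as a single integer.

Answer: 1

Derivation:
Executing turtle program step by step:
Start: pos=(2,-7), heading=45, pen down
REPEAT 2 [
  -- iteration 1/2 --
  RT 90: heading 45 -> 315
  FD 10: (2,-7) -> (9.071,-14.071) [heading=315, draw]
  REPEAT 2 [
    -- iteration 1/2 --
    PU: pen up
    LT 125: heading 315 -> 80
    -- iteration 2/2 --
    PU: pen up
    LT 125: heading 80 -> 205
  ]
  -- iteration 2/2 --
  RT 90: heading 205 -> 115
  FD 10: (9.071,-14.071) -> (4.845,-5.008) [heading=115, move]
  REPEAT 2 [
    -- iteration 1/2 --
    PU: pen up
    LT 125: heading 115 -> 240
    -- iteration 2/2 --
    PU: pen up
    LT 125: heading 240 -> 5
  ]
]
Final: pos=(4.845,-5.008), heading=5, 1 segment(s) drawn
Segments drawn: 1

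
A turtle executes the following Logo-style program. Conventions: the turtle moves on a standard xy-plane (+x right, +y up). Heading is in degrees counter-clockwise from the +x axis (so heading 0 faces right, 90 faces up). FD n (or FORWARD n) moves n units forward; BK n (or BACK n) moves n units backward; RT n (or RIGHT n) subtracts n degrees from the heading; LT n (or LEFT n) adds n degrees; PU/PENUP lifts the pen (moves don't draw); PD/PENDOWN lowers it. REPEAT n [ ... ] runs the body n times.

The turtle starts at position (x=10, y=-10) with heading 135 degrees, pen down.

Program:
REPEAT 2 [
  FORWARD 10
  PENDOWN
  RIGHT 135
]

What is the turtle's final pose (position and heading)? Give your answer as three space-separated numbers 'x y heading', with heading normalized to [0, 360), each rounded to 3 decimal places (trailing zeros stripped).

Executing turtle program step by step:
Start: pos=(10,-10), heading=135, pen down
REPEAT 2 [
  -- iteration 1/2 --
  FD 10: (10,-10) -> (2.929,-2.929) [heading=135, draw]
  PD: pen down
  RT 135: heading 135 -> 0
  -- iteration 2/2 --
  FD 10: (2.929,-2.929) -> (12.929,-2.929) [heading=0, draw]
  PD: pen down
  RT 135: heading 0 -> 225
]
Final: pos=(12.929,-2.929), heading=225, 2 segment(s) drawn

Answer: 12.929 -2.929 225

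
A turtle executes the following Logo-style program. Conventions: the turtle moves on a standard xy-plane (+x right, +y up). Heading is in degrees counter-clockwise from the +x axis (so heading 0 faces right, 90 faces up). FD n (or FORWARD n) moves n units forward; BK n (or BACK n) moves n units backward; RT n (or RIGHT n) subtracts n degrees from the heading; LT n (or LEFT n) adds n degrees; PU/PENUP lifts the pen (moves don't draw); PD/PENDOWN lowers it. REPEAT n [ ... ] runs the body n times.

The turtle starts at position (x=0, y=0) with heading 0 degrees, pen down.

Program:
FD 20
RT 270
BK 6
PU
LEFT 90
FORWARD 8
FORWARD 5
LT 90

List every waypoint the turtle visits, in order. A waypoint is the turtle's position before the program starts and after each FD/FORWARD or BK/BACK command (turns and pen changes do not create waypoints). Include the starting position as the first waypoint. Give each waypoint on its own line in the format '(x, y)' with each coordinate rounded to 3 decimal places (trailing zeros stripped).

Executing turtle program step by step:
Start: pos=(0,0), heading=0, pen down
FD 20: (0,0) -> (20,0) [heading=0, draw]
RT 270: heading 0 -> 90
BK 6: (20,0) -> (20,-6) [heading=90, draw]
PU: pen up
LT 90: heading 90 -> 180
FD 8: (20,-6) -> (12,-6) [heading=180, move]
FD 5: (12,-6) -> (7,-6) [heading=180, move]
LT 90: heading 180 -> 270
Final: pos=(7,-6), heading=270, 2 segment(s) drawn
Waypoints (5 total):
(0, 0)
(20, 0)
(20, -6)
(12, -6)
(7, -6)

Answer: (0, 0)
(20, 0)
(20, -6)
(12, -6)
(7, -6)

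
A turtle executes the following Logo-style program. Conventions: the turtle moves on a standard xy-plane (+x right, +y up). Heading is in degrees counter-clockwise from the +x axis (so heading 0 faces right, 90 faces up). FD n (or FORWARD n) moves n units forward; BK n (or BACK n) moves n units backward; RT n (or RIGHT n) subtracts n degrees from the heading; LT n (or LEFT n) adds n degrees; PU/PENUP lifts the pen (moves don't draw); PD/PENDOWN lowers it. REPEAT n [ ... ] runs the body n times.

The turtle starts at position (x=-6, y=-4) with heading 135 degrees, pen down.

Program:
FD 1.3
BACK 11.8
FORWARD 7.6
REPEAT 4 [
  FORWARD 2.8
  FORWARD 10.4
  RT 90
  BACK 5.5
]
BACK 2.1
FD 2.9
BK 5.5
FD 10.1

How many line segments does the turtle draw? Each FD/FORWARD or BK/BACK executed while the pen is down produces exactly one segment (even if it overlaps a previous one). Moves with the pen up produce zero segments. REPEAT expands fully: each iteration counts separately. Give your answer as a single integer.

Answer: 19

Derivation:
Executing turtle program step by step:
Start: pos=(-6,-4), heading=135, pen down
FD 1.3: (-6,-4) -> (-6.919,-3.081) [heading=135, draw]
BK 11.8: (-6.919,-3.081) -> (1.425,-11.425) [heading=135, draw]
FD 7.6: (1.425,-11.425) -> (-3.949,-6.051) [heading=135, draw]
REPEAT 4 [
  -- iteration 1/4 --
  FD 2.8: (-3.949,-6.051) -> (-5.929,-4.071) [heading=135, draw]
  FD 10.4: (-5.929,-4.071) -> (-13.283,3.283) [heading=135, draw]
  RT 90: heading 135 -> 45
  BK 5.5: (-13.283,3.283) -> (-17.172,-0.606) [heading=45, draw]
  -- iteration 2/4 --
  FD 2.8: (-17.172,-0.606) -> (-15.192,1.374) [heading=45, draw]
  FD 10.4: (-15.192,1.374) -> (-7.838,8.728) [heading=45, draw]
  RT 90: heading 45 -> 315
  BK 5.5: (-7.838,8.728) -> (-11.728,12.617) [heading=315, draw]
  -- iteration 3/4 --
  FD 2.8: (-11.728,12.617) -> (-9.748,10.637) [heading=315, draw]
  FD 10.4: (-9.748,10.637) -> (-2.394,3.283) [heading=315, draw]
  RT 90: heading 315 -> 225
  BK 5.5: (-2.394,3.283) -> (1.495,7.172) [heading=225, draw]
  -- iteration 4/4 --
  FD 2.8: (1.495,7.172) -> (-0.485,5.192) [heading=225, draw]
  FD 10.4: (-0.485,5.192) -> (-7.838,-2.162) [heading=225, draw]
  RT 90: heading 225 -> 135
  BK 5.5: (-7.838,-2.162) -> (-3.949,-6.051) [heading=135, draw]
]
BK 2.1: (-3.949,-6.051) -> (-2.464,-7.536) [heading=135, draw]
FD 2.9: (-2.464,-7.536) -> (-4.515,-5.485) [heading=135, draw]
BK 5.5: (-4.515,-5.485) -> (-0.626,-9.374) [heading=135, draw]
FD 10.1: (-0.626,-9.374) -> (-7.768,-2.232) [heading=135, draw]
Final: pos=(-7.768,-2.232), heading=135, 19 segment(s) drawn
Segments drawn: 19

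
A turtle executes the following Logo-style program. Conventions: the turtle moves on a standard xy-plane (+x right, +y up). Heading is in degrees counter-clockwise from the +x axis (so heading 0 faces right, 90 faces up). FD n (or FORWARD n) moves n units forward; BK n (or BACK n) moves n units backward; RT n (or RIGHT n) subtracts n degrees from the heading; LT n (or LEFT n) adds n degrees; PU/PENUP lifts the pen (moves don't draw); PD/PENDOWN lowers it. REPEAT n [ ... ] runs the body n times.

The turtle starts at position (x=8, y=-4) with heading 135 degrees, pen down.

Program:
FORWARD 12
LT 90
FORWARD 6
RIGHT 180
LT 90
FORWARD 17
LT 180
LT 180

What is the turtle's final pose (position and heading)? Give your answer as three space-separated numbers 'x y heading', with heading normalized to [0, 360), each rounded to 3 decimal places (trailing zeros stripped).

Answer: -16.749 12.263 135

Derivation:
Executing turtle program step by step:
Start: pos=(8,-4), heading=135, pen down
FD 12: (8,-4) -> (-0.485,4.485) [heading=135, draw]
LT 90: heading 135 -> 225
FD 6: (-0.485,4.485) -> (-4.728,0.243) [heading=225, draw]
RT 180: heading 225 -> 45
LT 90: heading 45 -> 135
FD 17: (-4.728,0.243) -> (-16.749,12.263) [heading=135, draw]
LT 180: heading 135 -> 315
LT 180: heading 315 -> 135
Final: pos=(-16.749,12.263), heading=135, 3 segment(s) drawn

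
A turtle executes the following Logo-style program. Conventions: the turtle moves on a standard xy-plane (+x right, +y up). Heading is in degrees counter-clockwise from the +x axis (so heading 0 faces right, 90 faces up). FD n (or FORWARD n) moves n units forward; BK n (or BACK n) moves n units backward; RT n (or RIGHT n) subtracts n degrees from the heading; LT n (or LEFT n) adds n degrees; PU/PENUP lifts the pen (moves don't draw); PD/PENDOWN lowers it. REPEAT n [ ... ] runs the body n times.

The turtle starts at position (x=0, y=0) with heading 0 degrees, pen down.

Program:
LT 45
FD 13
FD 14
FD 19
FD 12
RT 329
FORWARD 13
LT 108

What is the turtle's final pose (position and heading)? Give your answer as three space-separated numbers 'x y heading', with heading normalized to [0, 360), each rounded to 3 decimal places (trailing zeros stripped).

Answer: 44.157 53.626 184

Derivation:
Executing turtle program step by step:
Start: pos=(0,0), heading=0, pen down
LT 45: heading 0 -> 45
FD 13: (0,0) -> (9.192,9.192) [heading=45, draw]
FD 14: (9.192,9.192) -> (19.092,19.092) [heading=45, draw]
FD 19: (19.092,19.092) -> (32.527,32.527) [heading=45, draw]
FD 12: (32.527,32.527) -> (41.012,41.012) [heading=45, draw]
RT 329: heading 45 -> 76
FD 13: (41.012,41.012) -> (44.157,53.626) [heading=76, draw]
LT 108: heading 76 -> 184
Final: pos=(44.157,53.626), heading=184, 5 segment(s) drawn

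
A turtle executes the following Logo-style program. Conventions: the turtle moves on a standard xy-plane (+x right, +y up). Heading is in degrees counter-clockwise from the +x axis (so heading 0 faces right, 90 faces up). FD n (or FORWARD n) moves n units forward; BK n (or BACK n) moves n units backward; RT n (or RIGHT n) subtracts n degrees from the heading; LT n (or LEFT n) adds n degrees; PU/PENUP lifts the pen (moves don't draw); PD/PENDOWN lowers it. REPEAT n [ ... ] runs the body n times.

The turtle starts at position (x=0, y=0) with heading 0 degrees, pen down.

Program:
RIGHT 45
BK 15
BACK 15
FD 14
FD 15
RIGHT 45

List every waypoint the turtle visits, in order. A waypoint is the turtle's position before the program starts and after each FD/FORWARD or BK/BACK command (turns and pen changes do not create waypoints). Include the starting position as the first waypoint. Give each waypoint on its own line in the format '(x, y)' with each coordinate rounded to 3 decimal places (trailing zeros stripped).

Executing turtle program step by step:
Start: pos=(0,0), heading=0, pen down
RT 45: heading 0 -> 315
BK 15: (0,0) -> (-10.607,10.607) [heading=315, draw]
BK 15: (-10.607,10.607) -> (-21.213,21.213) [heading=315, draw]
FD 14: (-21.213,21.213) -> (-11.314,11.314) [heading=315, draw]
FD 15: (-11.314,11.314) -> (-0.707,0.707) [heading=315, draw]
RT 45: heading 315 -> 270
Final: pos=(-0.707,0.707), heading=270, 4 segment(s) drawn
Waypoints (5 total):
(0, 0)
(-10.607, 10.607)
(-21.213, 21.213)
(-11.314, 11.314)
(-0.707, 0.707)

Answer: (0, 0)
(-10.607, 10.607)
(-21.213, 21.213)
(-11.314, 11.314)
(-0.707, 0.707)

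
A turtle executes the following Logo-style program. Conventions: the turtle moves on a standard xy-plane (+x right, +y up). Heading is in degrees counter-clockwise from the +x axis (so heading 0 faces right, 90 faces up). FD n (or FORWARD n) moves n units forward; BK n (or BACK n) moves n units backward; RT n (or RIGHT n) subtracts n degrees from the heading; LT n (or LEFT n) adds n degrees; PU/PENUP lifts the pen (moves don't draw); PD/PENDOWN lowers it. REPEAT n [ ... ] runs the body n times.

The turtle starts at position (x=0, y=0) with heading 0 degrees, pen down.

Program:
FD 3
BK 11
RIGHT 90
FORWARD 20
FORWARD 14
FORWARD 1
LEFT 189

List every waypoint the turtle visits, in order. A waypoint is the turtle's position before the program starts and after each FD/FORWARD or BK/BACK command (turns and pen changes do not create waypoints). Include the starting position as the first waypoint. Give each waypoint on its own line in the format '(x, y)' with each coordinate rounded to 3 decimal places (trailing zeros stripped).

Answer: (0, 0)
(3, 0)
(-8, 0)
(-8, -20)
(-8, -34)
(-8, -35)

Derivation:
Executing turtle program step by step:
Start: pos=(0,0), heading=0, pen down
FD 3: (0,0) -> (3,0) [heading=0, draw]
BK 11: (3,0) -> (-8,0) [heading=0, draw]
RT 90: heading 0 -> 270
FD 20: (-8,0) -> (-8,-20) [heading=270, draw]
FD 14: (-8,-20) -> (-8,-34) [heading=270, draw]
FD 1: (-8,-34) -> (-8,-35) [heading=270, draw]
LT 189: heading 270 -> 99
Final: pos=(-8,-35), heading=99, 5 segment(s) drawn
Waypoints (6 total):
(0, 0)
(3, 0)
(-8, 0)
(-8, -20)
(-8, -34)
(-8, -35)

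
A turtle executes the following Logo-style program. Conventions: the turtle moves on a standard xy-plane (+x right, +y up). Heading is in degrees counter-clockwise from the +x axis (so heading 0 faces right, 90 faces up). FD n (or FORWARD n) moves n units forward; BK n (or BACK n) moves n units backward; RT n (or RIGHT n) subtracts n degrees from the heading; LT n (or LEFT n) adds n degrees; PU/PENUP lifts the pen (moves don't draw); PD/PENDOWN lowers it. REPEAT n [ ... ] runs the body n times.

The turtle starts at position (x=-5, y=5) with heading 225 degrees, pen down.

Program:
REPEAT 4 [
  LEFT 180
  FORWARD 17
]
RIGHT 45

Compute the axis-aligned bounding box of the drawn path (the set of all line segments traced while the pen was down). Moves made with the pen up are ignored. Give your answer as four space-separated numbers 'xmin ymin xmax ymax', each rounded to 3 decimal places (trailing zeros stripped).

Executing turtle program step by step:
Start: pos=(-5,5), heading=225, pen down
REPEAT 4 [
  -- iteration 1/4 --
  LT 180: heading 225 -> 45
  FD 17: (-5,5) -> (7.021,17.021) [heading=45, draw]
  -- iteration 2/4 --
  LT 180: heading 45 -> 225
  FD 17: (7.021,17.021) -> (-5,5) [heading=225, draw]
  -- iteration 3/4 --
  LT 180: heading 225 -> 45
  FD 17: (-5,5) -> (7.021,17.021) [heading=45, draw]
  -- iteration 4/4 --
  LT 180: heading 45 -> 225
  FD 17: (7.021,17.021) -> (-5,5) [heading=225, draw]
]
RT 45: heading 225 -> 180
Final: pos=(-5,5), heading=180, 4 segment(s) drawn

Segment endpoints: x in {-5, -5, -5, 7.021, 7.021}, y in {5, 5, 5, 17.021}
xmin=-5, ymin=5, xmax=7.021, ymax=17.021

Answer: -5 5 7.021 17.021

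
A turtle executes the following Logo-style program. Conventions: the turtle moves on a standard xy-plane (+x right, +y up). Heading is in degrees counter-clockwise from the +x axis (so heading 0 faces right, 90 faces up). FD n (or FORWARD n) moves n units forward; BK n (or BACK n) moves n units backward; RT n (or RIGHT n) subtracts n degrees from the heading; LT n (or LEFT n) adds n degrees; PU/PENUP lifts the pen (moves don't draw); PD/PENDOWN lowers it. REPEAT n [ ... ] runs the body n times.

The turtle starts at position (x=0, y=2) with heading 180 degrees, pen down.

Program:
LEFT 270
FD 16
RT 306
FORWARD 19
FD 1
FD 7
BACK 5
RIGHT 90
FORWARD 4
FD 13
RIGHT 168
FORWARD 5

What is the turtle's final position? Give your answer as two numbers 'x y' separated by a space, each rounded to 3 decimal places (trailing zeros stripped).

Executing turtle program step by step:
Start: pos=(0,2), heading=180, pen down
LT 270: heading 180 -> 90
FD 16: (0,2) -> (0,18) [heading=90, draw]
RT 306: heading 90 -> 144
FD 19: (0,18) -> (-15.371,29.168) [heading=144, draw]
FD 1: (-15.371,29.168) -> (-16.18,29.756) [heading=144, draw]
FD 7: (-16.18,29.756) -> (-21.843,33.87) [heading=144, draw]
BK 5: (-21.843,33.87) -> (-17.798,30.931) [heading=144, draw]
RT 90: heading 144 -> 54
FD 4: (-17.798,30.931) -> (-15.447,34.167) [heading=54, draw]
FD 13: (-15.447,34.167) -> (-7.806,44.685) [heading=54, draw]
RT 168: heading 54 -> 246
FD 5: (-7.806,44.685) -> (-9.84,40.117) [heading=246, draw]
Final: pos=(-9.84,40.117), heading=246, 8 segment(s) drawn

Answer: -9.84 40.117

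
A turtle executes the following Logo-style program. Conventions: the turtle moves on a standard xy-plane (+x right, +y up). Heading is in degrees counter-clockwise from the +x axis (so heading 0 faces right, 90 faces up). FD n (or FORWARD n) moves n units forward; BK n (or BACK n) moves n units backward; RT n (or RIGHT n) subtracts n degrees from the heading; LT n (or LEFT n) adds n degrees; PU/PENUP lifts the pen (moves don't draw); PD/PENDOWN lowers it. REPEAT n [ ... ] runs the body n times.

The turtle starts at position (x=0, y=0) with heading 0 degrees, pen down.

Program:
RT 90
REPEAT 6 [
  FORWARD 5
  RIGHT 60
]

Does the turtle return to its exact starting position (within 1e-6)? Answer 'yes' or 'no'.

Executing turtle program step by step:
Start: pos=(0,0), heading=0, pen down
RT 90: heading 0 -> 270
REPEAT 6 [
  -- iteration 1/6 --
  FD 5: (0,0) -> (0,-5) [heading=270, draw]
  RT 60: heading 270 -> 210
  -- iteration 2/6 --
  FD 5: (0,-5) -> (-4.33,-7.5) [heading=210, draw]
  RT 60: heading 210 -> 150
  -- iteration 3/6 --
  FD 5: (-4.33,-7.5) -> (-8.66,-5) [heading=150, draw]
  RT 60: heading 150 -> 90
  -- iteration 4/6 --
  FD 5: (-8.66,-5) -> (-8.66,0) [heading=90, draw]
  RT 60: heading 90 -> 30
  -- iteration 5/6 --
  FD 5: (-8.66,0) -> (-4.33,2.5) [heading=30, draw]
  RT 60: heading 30 -> 330
  -- iteration 6/6 --
  FD 5: (-4.33,2.5) -> (0,0) [heading=330, draw]
  RT 60: heading 330 -> 270
]
Final: pos=(0,0), heading=270, 6 segment(s) drawn

Start position: (0, 0)
Final position: (0, 0)
Distance = 0; < 1e-6 -> CLOSED

Answer: yes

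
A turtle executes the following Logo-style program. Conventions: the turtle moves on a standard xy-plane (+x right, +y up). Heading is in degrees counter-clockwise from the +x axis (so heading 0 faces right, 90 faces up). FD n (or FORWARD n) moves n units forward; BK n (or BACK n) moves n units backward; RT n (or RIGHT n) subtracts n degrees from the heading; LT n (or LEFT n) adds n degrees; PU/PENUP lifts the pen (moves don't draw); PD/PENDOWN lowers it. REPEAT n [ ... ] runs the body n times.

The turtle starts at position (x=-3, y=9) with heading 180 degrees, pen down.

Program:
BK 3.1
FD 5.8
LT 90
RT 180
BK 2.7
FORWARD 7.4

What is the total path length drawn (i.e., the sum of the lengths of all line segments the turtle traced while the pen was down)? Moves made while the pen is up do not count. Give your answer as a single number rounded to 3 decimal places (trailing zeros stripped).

Executing turtle program step by step:
Start: pos=(-3,9), heading=180, pen down
BK 3.1: (-3,9) -> (0.1,9) [heading=180, draw]
FD 5.8: (0.1,9) -> (-5.7,9) [heading=180, draw]
LT 90: heading 180 -> 270
RT 180: heading 270 -> 90
BK 2.7: (-5.7,9) -> (-5.7,6.3) [heading=90, draw]
FD 7.4: (-5.7,6.3) -> (-5.7,13.7) [heading=90, draw]
Final: pos=(-5.7,13.7), heading=90, 4 segment(s) drawn

Segment lengths:
  seg 1: (-3,9) -> (0.1,9), length = 3.1
  seg 2: (0.1,9) -> (-5.7,9), length = 5.8
  seg 3: (-5.7,9) -> (-5.7,6.3), length = 2.7
  seg 4: (-5.7,6.3) -> (-5.7,13.7), length = 7.4
Total = 19

Answer: 19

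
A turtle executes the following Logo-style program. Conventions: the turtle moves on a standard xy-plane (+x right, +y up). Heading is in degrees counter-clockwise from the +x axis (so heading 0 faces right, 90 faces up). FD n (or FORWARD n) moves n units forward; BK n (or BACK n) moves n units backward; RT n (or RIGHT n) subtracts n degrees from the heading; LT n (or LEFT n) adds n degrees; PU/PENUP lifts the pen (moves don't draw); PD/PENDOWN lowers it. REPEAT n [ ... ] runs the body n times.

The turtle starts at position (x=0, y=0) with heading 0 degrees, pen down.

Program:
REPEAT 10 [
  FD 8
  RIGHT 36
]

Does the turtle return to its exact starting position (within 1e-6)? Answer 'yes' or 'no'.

Answer: yes

Derivation:
Executing turtle program step by step:
Start: pos=(0,0), heading=0, pen down
REPEAT 10 [
  -- iteration 1/10 --
  FD 8: (0,0) -> (8,0) [heading=0, draw]
  RT 36: heading 0 -> 324
  -- iteration 2/10 --
  FD 8: (8,0) -> (14.472,-4.702) [heading=324, draw]
  RT 36: heading 324 -> 288
  -- iteration 3/10 --
  FD 8: (14.472,-4.702) -> (16.944,-12.311) [heading=288, draw]
  RT 36: heading 288 -> 252
  -- iteration 4/10 --
  FD 8: (16.944,-12.311) -> (14.472,-19.919) [heading=252, draw]
  RT 36: heading 252 -> 216
  -- iteration 5/10 --
  FD 8: (14.472,-19.919) -> (8,-24.621) [heading=216, draw]
  RT 36: heading 216 -> 180
  -- iteration 6/10 --
  FD 8: (8,-24.621) -> (0,-24.621) [heading=180, draw]
  RT 36: heading 180 -> 144
  -- iteration 7/10 --
  FD 8: (0,-24.621) -> (-6.472,-19.919) [heading=144, draw]
  RT 36: heading 144 -> 108
  -- iteration 8/10 --
  FD 8: (-6.472,-19.919) -> (-8.944,-12.311) [heading=108, draw]
  RT 36: heading 108 -> 72
  -- iteration 9/10 --
  FD 8: (-8.944,-12.311) -> (-6.472,-4.702) [heading=72, draw]
  RT 36: heading 72 -> 36
  -- iteration 10/10 --
  FD 8: (-6.472,-4.702) -> (0,0) [heading=36, draw]
  RT 36: heading 36 -> 0
]
Final: pos=(0,0), heading=0, 10 segment(s) drawn

Start position: (0, 0)
Final position: (0, 0)
Distance = 0; < 1e-6 -> CLOSED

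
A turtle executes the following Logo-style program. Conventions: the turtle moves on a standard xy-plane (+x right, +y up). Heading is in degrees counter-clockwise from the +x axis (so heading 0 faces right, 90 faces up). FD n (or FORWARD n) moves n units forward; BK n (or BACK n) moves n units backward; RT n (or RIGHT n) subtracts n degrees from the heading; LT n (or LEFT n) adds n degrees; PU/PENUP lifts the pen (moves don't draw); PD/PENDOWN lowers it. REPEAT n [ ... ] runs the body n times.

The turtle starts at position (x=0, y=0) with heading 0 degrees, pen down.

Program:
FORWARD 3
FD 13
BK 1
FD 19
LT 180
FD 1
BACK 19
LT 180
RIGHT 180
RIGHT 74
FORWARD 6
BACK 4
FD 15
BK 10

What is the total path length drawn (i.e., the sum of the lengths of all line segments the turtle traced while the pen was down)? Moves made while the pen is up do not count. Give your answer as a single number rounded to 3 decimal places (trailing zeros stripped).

Answer: 91

Derivation:
Executing turtle program step by step:
Start: pos=(0,0), heading=0, pen down
FD 3: (0,0) -> (3,0) [heading=0, draw]
FD 13: (3,0) -> (16,0) [heading=0, draw]
BK 1: (16,0) -> (15,0) [heading=0, draw]
FD 19: (15,0) -> (34,0) [heading=0, draw]
LT 180: heading 0 -> 180
FD 1: (34,0) -> (33,0) [heading=180, draw]
BK 19: (33,0) -> (52,0) [heading=180, draw]
LT 180: heading 180 -> 0
RT 180: heading 0 -> 180
RT 74: heading 180 -> 106
FD 6: (52,0) -> (50.346,5.768) [heading=106, draw]
BK 4: (50.346,5.768) -> (51.449,1.923) [heading=106, draw]
FD 15: (51.449,1.923) -> (47.314,16.341) [heading=106, draw]
BK 10: (47.314,16.341) -> (50.071,6.729) [heading=106, draw]
Final: pos=(50.071,6.729), heading=106, 10 segment(s) drawn

Segment lengths:
  seg 1: (0,0) -> (3,0), length = 3
  seg 2: (3,0) -> (16,0), length = 13
  seg 3: (16,0) -> (15,0), length = 1
  seg 4: (15,0) -> (34,0), length = 19
  seg 5: (34,0) -> (33,0), length = 1
  seg 6: (33,0) -> (52,0), length = 19
  seg 7: (52,0) -> (50.346,5.768), length = 6
  seg 8: (50.346,5.768) -> (51.449,1.923), length = 4
  seg 9: (51.449,1.923) -> (47.314,16.341), length = 15
  seg 10: (47.314,16.341) -> (50.071,6.729), length = 10
Total = 91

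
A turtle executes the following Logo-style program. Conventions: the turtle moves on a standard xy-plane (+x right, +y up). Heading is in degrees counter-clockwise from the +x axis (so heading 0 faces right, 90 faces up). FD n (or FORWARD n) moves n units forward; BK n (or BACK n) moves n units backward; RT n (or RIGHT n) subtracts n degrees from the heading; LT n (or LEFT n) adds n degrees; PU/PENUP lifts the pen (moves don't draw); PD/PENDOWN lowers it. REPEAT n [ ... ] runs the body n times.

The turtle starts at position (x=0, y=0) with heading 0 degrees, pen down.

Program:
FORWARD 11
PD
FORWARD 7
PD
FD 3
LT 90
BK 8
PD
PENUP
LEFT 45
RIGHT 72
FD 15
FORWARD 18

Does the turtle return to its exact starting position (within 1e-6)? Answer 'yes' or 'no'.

Answer: no

Derivation:
Executing turtle program step by step:
Start: pos=(0,0), heading=0, pen down
FD 11: (0,0) -> (11,0) [heading=0, draw]
PD: pen down
FD 7: (11,0) -> (18,0) [heading=0, draw]
PD: pen down
FD 3: (18,0) -> (21,0) [heading=0, draw]
LT 90: heading 0 -> 90
BK 8: (21,0) -> (21,-8) [heading=90, draw]
PD: pen down
PU: pen up
LT 45: heading 90 -> 135
RT 72: heading 135 -> 63
FD 15: (21,-8) -> (27.81,5.365) [heading=63, move]
FD 18: (27.81,5.365) -> (35.982,21.403) [heading=63, move]
Final: pos=(35.982,21.403), heading=63, 4 segment(s) drawn

Start position: (0, 0)
Final position: (35.982, 21.403)
Distance = 41.866; >= 1e-6 -> NOT closed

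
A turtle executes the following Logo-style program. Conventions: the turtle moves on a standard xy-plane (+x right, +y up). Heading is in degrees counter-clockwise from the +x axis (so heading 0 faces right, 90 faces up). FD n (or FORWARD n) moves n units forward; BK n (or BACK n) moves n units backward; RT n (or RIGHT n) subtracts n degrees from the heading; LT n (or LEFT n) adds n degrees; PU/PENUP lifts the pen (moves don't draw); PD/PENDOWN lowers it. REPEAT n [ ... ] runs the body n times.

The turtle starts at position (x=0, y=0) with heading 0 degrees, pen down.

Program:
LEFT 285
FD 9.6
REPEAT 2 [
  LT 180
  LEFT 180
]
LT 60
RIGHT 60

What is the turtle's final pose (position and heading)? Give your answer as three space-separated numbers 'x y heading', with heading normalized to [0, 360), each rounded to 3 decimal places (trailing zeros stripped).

Answer: 2.485 -9.273 285

Derivation:
Executing turtle program step by step:
Start: pos=(0,0), heading=0, pen down
LT 285: heading 0 -> 285
FD 9.6: (0,0) -> (2.485,-9.273) [heading=285, draw]
REPEAT 2 [
  -- iteration 1/2 --
  LT 180: heading 285 -> 105
  LT 180: heading 105 -> 285
  -- iteration 2/2 --
  LT 180: heading 285 -> 105
  LT 180: heading 105 -> 285
]
LT 60: heading 285 -> 345
RT 60: heading 345 -> 285
Final: pos=(2.485,-9.273), heading=285, 1 segment(s) drawn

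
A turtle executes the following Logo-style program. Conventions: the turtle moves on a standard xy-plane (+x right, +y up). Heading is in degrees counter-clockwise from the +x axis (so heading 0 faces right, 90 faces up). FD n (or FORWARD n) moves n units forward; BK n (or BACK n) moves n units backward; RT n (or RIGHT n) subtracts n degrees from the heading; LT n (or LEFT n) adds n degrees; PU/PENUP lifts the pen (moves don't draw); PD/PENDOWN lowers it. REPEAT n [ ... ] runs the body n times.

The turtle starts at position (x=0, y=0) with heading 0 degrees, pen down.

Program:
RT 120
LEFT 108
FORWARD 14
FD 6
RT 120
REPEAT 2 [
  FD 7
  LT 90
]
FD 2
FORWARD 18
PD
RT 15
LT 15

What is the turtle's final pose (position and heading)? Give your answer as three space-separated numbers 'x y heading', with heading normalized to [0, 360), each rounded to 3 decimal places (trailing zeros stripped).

Answer: 33.464 0.819 48

Derivation:
Executing turtle program step by step:
Start: pos=(0,0), heading=0, pen down
RT 120: heading 0 -> 240
LT 108: heading 240 -> 348
FD 14: (0,0) -> (13.694,-2.911) [heading=348, draw]
FD 6: (13.694,-2.911) -> (19.563,-4.158) [heading=348, draw]
RT 120: heading 348 -> 228
REPEAT 2 [
  -- iteration 1/2 --
  FD 7: (19.563,-4.158) -> (14.879,-9.36) [heading=228, draw]
  LT 90: heading 228 -> 318
  -- iteration 2/2 --
  FD 7: (14.879,-9.36) -> (20.081,-14.044) [heading=318, draw]
  LT 90: heading 318 -> 48
]
FD 2: (20.081,-14.044) -> (21.419,-12.558) [heading=48, draw]
FD 18: (21.419,-12.558) -> (33.464,0.819) [heading=48, draw]
PD: pen down
RT 15: heading 48 -> 33
LT 15: heading 33 -> 48
Final: pos=(33.464,0.819), heading=48, 6 segment(s) drawn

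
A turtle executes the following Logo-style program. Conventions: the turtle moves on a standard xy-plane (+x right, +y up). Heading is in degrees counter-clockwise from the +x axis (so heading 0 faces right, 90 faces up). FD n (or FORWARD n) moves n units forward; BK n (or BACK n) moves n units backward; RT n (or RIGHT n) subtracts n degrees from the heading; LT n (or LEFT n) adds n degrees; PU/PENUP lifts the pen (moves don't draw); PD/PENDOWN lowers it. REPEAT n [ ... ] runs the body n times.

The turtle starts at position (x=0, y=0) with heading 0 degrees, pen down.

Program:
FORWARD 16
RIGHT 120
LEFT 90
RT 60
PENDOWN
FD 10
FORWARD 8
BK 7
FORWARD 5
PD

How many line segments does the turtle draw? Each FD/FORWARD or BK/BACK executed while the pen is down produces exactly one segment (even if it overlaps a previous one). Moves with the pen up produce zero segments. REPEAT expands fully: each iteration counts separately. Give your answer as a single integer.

Answer: 5

Derivation:
Executing turtle program step by step:
Start: pos=(0,0), heading=0, pen down
FD 16: (0,0) -> (16,0) [heading=0, draw]
RT 120: heading 0 -> 240
LT 90: heading 240 -> 330
RT 60: heading 330 -> 270
PD: pen down
FD 10: (16,0) -> (16,-10) [heading=270, draw]
FD 8: (16,-10) -> (16,-18) [heading=270, draw]
BK 7: (16,-18) -> (16,-11) [heading=270, draw]
FD 5: (16,-11) -> (16,-16) [heading=270, draw]
PD: pen down
Final: pos=(16,-16), heading=270, 5 segment(s) drawn
Segments drawn: 5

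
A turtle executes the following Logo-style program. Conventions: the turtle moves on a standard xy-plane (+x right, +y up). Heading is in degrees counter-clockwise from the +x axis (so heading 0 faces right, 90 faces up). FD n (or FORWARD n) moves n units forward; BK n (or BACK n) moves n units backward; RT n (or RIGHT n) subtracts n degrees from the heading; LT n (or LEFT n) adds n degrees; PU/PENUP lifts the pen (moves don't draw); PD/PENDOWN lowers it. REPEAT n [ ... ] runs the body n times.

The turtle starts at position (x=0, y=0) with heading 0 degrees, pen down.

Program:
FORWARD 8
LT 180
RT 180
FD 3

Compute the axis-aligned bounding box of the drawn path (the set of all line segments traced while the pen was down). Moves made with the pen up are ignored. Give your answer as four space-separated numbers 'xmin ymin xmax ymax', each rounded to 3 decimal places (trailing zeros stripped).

Answer: 0 0 11 0

Derivation:
Executing turtle program step by step:
Start: pos=(0,0), heading=0, pen down
FD 8: (0,0) -> (8,0) [heading=0, draw]
LT 180: heading 0 -> 180
RT 180: heading 180 -> 0
FD 3: (8,0) -> (11,0) [heading=0, draw]
Final: pos=(11,0), heading=0, 2 segment(s) drawn

Segment endpoints: x in {0, 8, 11}, y in {0}
xmin=0, ymin=0, xmax=11, ymax=0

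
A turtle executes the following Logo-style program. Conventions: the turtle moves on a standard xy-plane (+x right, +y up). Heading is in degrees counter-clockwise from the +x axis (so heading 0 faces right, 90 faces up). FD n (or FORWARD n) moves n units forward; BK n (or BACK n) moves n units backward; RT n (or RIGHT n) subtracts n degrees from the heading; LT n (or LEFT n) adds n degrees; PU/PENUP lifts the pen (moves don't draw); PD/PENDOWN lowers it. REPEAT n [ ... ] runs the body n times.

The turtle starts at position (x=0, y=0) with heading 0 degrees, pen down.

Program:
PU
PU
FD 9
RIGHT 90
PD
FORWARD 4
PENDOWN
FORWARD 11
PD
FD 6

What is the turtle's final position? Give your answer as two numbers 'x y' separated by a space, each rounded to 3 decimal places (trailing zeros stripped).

Executing turtle program step by step:
Start: pos=(0,0), heading=0, pen down
PU: pen up
PU: pen up
FD 9: (0,0) -> (9,0) [heading=0, move]
RT 90: heading 0 -> 270
PD: pen down
FD 4: (9,0) -> (9,-4) [heading=270, draw]
PD: pen down
FD 11: (9,-4) -> (9,-15) [heading=270, draw]
PD: pen down
FD 6: (9,-15) -> (9,-21) [heading=270, draw]
Final: pos=(9,-21), heading=270, 3 segment(s) drawn

Answer: 9 -21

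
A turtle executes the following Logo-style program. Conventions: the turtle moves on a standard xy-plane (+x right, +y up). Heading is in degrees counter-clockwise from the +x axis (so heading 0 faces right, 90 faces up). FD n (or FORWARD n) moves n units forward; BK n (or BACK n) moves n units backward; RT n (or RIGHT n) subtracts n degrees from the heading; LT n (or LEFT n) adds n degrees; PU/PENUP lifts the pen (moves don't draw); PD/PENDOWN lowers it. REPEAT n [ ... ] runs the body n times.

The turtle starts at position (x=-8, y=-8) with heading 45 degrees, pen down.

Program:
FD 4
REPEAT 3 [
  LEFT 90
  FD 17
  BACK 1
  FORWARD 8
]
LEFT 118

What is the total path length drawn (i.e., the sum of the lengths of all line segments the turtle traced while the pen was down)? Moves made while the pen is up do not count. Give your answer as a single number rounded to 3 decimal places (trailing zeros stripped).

Executing turtle program step by step:
Start: pos=(-8,-8), heading=45, pen down
FD 4: (-8,-8) -> (-5.172,-5.172) [heading=45, draw]
REPEAT 3 [
  -- iteration 1/3 --
  LT 90: heading 45 -> 135
  FD 17: (-5.172,-5.172) -> (-17.192,6.849) [heading=135, draw]
  BK 1: (-17.192,6.849) -> (-16.485,6.142) [heading=135, draw]
  FD 8: (-16.485,6.142) -> (-22.142,11.799) [heading=135, draw]
  -- iteration 2/3 --
  LT 90: heading 135 -> 225
  FD 17: (-22.142,11.799) -> (-34.163,-0.222) [heading=225, draw]
  BK 1: (-34.163,-0.222) -> (-33.456,0.485) [heading=225, draw]
  FD 8: (-33.456,0.485) -> (-39.113,-5.172) [heading=225, draw]
  -- iteration 3/3 --
  LT 90: heading 225 -> 315
  FD 17: (-39.113,-5.172) -> (-27.092,-17.192) [heading=315, draw]
  BK 1: (-27.092,-17.192) -> (-27.799,-16.485) [heading=315, draw]
  FD 8: (-27.799,-16.485) -> (-22.142,-22.142) [heading=315, draw]
]
LT 118: heading 315 -> 73
Final: pos=(-22.142,-22.142), heading=73, 10 segment(s) drawn

Segment lengths:
  seg 1: (-8,-8) -> (-5.172,-5.172), length = 4
  seg 2: (-5.172,-5.172) -> (-17.192,6.849), length = 17
  seg 3: (-17.192,6.849) -> (-16.485,6.142), length = 1
  seg 4: (-16.485,6.142) -> (-22.142,11.799), length = 8
  seg 5: (-22.142,11.799) -> (-34.163,-0.222), length = 17
  seg 6: (-34.163,-0.222) -> (-33.456,0.485), length = 1
  seg 7: (-33.456,0.485) -> (-39.113,-5.172), length = 8
  seg 8: (-39.113,-5.172) -> (-27.092,-17.192), length = 17
  seg 9: (-27.092,-17.192) -> (-27.799,-16.485), length = 1
  seg 10: (-27.799,-16.485) -> (-22.142,-22.142), length = 8
Total = 82

Answer: 82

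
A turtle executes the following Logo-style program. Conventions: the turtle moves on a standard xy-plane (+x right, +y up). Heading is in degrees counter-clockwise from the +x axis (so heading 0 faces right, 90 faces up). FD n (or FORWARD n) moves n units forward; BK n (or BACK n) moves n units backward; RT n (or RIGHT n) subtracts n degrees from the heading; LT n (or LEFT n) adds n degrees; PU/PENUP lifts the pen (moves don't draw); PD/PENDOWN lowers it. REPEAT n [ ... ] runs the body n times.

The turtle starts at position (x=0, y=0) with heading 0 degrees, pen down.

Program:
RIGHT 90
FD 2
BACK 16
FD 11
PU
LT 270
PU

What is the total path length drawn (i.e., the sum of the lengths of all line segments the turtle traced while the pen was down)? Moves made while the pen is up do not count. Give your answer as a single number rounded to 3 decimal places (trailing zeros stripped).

Answer: 29

Derivation:
Executing turtle program step by step:
Start: pos=(0,0), heading=0, pen down
RT 90: heading 0 -> 270
FD 2: (0,0) -> (0,-2) [heading=270, draw]
BK 16: (0,-2) -> (0,14) [heading=270, draw]
FD 11: (0,14) -> (0,3) [heading=270, draw]
PU: pen up
LT 270: heading 270 -> 180
PU: pen up
Final: pos=(0,3), heading=180, 3 segment(s) drawn

Segment lengths:
  seg 1: (0,0) -> (0,-2), length = 2
  seg 2: (0,-2) -> (0,14), length = 16
  seg 3: (0,14) -> (0,3), length = 11
Total = 29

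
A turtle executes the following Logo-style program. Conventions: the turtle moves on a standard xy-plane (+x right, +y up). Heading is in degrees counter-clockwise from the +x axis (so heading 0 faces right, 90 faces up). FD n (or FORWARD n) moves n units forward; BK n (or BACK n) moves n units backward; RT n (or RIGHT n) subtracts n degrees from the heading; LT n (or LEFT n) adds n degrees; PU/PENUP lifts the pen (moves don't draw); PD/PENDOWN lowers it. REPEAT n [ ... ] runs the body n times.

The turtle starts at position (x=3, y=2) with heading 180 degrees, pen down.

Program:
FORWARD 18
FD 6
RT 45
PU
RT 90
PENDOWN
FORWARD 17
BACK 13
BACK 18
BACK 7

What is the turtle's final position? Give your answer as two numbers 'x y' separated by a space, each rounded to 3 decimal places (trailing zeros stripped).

Executing turtle program step by step:
Start: pos=(3,2), heading=180, pen down
FD 18: (3,2) -> (-15,2) [heading=180, draw]
FD 6: (-15,2) -> (-21,2) [heading=180, draw]
RT 45: heading 180 -> 135
PU: pen up
RT 90: heading 135 -> 45
PD: pen down
FD 17: (-21,2) -> (-8.979,14.021) [heading=45, draw]
BK 13: (-8.979,14.021) -> (-18.172,4.828) [heading=45, draw]
BK 18: (-18.172,4.828) -> (-30.899,-7.899) [heading=45, draw]
BK 7: (-30.899,-7.899) -> (-35.849,-12.849) [heading=45, draw]
Final: pos=(-35.849,-12.849), heading=45, 6 segment(s) drawn

Answer: -35.849 -12.849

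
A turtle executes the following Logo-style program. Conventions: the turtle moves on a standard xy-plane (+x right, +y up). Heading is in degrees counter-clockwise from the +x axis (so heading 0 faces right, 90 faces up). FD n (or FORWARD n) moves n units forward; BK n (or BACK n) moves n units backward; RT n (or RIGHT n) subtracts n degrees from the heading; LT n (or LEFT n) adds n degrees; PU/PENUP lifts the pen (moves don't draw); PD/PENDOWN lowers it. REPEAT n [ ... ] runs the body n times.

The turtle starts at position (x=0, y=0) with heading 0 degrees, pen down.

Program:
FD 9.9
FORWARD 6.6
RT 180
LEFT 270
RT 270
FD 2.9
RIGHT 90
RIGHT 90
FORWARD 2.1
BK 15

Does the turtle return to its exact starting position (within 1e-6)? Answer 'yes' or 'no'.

Executing turtle program step by step:
Start: pos=(0,0), heading=0, pen down
FD 9.9: (0,0) -> (9.9,0) [heading=0, draw]
FD 6.6: (9.9,0) -> (16.5,0) [heading=0, draw]
RT 180: heading 0 -> 180
LT 270: heading 180 -> 90
RT 270: heading 90 -> 180
FD 2.9: (16.5,0) -> (13.6,0) [heading=180, draw]
RT 90: heading 180 -> 90
RT 90: heading 90 -> 0
FD 2.1: (13.6,0) -> (15.7,0) [heading=0, draw]
BK 15: (15.7,0) -> (0.7,0) [heading=0, draw]
Final: pos=(0.7,0), heading=0, 5 segment(s) drawn

Start position: (0, 0)
Final position: (0.7, 0)
Distance = 0.7; >= 1e-6 -> NOT closed

Answer: no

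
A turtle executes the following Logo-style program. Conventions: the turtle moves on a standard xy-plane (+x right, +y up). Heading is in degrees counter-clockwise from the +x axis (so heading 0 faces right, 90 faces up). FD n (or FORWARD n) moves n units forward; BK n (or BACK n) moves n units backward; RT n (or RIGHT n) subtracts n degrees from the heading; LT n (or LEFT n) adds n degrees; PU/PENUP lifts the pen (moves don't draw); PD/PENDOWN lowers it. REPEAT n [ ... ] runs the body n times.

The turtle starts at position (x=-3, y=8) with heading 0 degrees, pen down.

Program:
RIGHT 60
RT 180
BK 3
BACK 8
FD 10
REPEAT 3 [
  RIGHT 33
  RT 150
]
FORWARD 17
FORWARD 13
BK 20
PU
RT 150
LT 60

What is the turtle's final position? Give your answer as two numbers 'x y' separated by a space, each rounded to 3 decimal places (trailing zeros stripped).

Answer: 1.084 -2.202

Derivation:
Executing turtle program step by step:
Start: pos=(-3,8), heading=0, pen down
RT 60: heading 0 -> 300
RT 180: heading 300 -> 120
BK 3: (-3,8) -> (-1.5,5.402) [heading=120, draw]
BK 8: (-1.5,5.402) -> (2.5,-1.526) [heading=120, draw]
FD 10: (2.5,-1.526) -> (-2.5,7.134) [heading=120, draw]
REPEAT 3 [
  -- iteration 1/3 --
  RT 33: heading 120 -> 87
  RT 150: heading 87 -> 297
  -- iteration 2/3 --
  RT 33: heading 297 -> 264
  RT 150: heading 264 -> 114
  -- iteration 3/3 --
  RT 33: heading 114 -> 81
  RT 150: heading 81 -> 291
]
FD 17: (-2.5,7.134) -> (3.592,-8.737) [heading=291, draw]
FD 13: (3.592,-8.737) -> (8.251,-20.873) [heading=291, draw]
BK 20: (8.251,-20.873) -> (1.084,-2.202) [heading=291, draw]
PU: pen up
RT 150: heading 291 -> 141
LT 60: heading 141 -> 201
Final: pos=(1.084,-2.202), heading=201, 6 segment(s) drawn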